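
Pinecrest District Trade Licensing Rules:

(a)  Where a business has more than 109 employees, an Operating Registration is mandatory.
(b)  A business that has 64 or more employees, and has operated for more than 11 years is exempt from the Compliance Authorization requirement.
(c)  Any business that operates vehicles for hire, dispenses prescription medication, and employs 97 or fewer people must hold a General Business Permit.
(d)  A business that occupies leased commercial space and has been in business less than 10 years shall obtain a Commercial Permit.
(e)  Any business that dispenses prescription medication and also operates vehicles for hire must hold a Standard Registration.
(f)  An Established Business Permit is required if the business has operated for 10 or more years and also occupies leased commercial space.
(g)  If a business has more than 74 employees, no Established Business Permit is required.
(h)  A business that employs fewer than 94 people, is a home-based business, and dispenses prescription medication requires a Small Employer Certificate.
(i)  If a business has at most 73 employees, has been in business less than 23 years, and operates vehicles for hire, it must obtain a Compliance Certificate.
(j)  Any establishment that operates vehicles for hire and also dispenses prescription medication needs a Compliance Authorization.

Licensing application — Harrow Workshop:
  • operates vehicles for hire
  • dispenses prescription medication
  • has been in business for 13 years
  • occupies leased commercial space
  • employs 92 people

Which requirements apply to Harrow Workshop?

General Business Permit, Standard Registration

(a) employees 92 ≤ 109 → Operating Registration not required.
(b) employees 92 ≥ 64; years in business 13 > 11 → exempt from Compliance Authorization.
(c) operates vehicles for hire; dispenses prescription medication; employees 92 ≤ 97 → General Business Permit required.
(d) occupies leased commercial space; years in business 13 ≥ 10 → Commercial Permit not required.
(e) dispenses prescription medication; operates vehicles for hire → Standard Registration required.
(f) years in business 13 ≥ 10; occupies leased commercial space → Established Business Permit required.
(g) employees 92 > 74 → exempt from Established Business Permit.
(h) employees 92 < 94; occupies leased commercial space (not: is a home-based business); dispenses prescription medication → Small Employer Certificate not required.
(i) employees 92 > 73; years in business 13 < 23; operates vehicles for hire → Compliance Certificate not required.
(j) operates vehicles for hire; dispenses prescription medication → Compliance Authorization required.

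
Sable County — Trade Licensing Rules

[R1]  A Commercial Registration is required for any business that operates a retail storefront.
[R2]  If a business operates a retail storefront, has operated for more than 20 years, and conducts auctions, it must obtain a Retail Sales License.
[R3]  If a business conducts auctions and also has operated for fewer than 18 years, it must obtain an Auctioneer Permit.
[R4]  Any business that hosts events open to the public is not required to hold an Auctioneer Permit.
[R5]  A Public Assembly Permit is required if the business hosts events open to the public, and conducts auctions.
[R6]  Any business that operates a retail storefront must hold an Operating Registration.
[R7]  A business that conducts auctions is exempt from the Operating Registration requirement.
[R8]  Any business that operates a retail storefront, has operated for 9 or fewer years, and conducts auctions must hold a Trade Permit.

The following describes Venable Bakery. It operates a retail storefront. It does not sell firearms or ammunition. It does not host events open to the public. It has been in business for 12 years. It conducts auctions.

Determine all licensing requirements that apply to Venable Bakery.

Auctioneer Permit, Commercial Registration

[R1] operates a retail storefront → Commercial Registration required.
[R2] operates a retail storefront; years in business 12 ≤ 20; conducts auctions → Retail Sales License not required.
[R3] conducts auctions; years in business 12 < 18 → Auctioneer Permit required.
[R4] does not host events open to the public → Auctioneer Permit exemption does not apply.
[R5] does not host events open to the public; conducts auctions → Public Assembly Permit not required.
[R6] operates a retail storefront → Operating Registration required.
[R7] conducts auctions → exempt from Operating Registration.
[R8] operates a retail storefront; years in business 12 > 9; conducts auctions → Trade Permit not required.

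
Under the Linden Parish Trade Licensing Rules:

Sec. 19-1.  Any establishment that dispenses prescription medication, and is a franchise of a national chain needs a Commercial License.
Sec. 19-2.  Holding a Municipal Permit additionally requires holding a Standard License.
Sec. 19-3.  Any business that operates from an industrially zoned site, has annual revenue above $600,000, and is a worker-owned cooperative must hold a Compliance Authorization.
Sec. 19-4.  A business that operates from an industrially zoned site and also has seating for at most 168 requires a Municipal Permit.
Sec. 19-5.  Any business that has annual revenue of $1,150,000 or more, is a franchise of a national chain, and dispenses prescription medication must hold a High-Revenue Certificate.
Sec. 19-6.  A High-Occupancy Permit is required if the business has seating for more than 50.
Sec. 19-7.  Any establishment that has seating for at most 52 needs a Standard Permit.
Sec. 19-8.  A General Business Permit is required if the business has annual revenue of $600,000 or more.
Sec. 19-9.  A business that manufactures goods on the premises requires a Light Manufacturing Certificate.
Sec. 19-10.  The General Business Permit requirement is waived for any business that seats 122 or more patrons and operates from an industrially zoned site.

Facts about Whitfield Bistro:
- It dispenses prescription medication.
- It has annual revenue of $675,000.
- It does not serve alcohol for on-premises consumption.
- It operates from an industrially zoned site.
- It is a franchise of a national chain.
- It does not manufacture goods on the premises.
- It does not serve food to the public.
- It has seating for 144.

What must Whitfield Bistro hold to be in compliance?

Commercial License, High-Occupancy Permit, Municipal Permit, Standard License

Sec. 19-1. dispenses prescription medication; is a franchise of a national chain → Commercial License required.
Sec. 19-2. Municipal Permit is required → Standard License also required.
Sec. 19-3. operates from an industrially zoned site; revenue $675,000 > $600,000; is a franchise of a national chain (not: is a worker-owned cooperative) → Compliance Authorization not required.
Sec. 19-4. operates from an industrially zoned site; seating 144 ≤ 168 → Municipal Permit required.
Sec. 19-5. revenue $675,000 < $1,150,000; is a franchise of a national chain; dispenses prescription medication → High-Revenue Certificate not required.
Sec. 19-6. seating 144 > 50 → High-Occupancy Permit required.
Sec. 19-7. seating 144 > 52 → Standard Permit not required.
Sec. 19-8. revenue $675,000 ≥ $600,000 → General Business Permit required.
Sec. 19-9. does not manufacture goods on the premises → Light Manufacturing Certificate not required.
Sec. 19-10. seating 144 ≥ 122; operates from an industrially zoned site → exempt from General Business Permit.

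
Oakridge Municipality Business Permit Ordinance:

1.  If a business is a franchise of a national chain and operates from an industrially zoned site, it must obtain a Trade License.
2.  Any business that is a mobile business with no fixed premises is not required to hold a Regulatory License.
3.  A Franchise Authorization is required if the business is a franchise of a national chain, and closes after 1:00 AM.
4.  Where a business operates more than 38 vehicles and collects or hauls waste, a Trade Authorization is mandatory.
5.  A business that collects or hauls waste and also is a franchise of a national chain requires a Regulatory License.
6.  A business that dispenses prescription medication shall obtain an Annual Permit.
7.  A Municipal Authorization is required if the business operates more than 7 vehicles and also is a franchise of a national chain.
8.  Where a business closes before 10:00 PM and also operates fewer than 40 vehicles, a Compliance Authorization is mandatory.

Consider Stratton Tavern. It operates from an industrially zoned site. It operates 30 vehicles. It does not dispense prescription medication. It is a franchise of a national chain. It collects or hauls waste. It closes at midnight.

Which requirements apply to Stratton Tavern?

1. is a franchise of a national chain; operates from an industrially zoned site → Trade License required.
2. operates from an industrially zoned site (not: is a mobile business with no fixed premises) → Regulatory License exemption does not apply.
3. is a franchise of a national chain; closes midnight, at/before 1:00 AM → Franchise Authorization not required.
4. vehicles 30 ≤ 38; collects or hauls waste → Trade Authorization not required.
5. collects or hauls waste; is a franchise of a national chain → Regulatory License required.
6. does not dispense prescription medication → Annual Permit not required.
7. vehicles 30 > 7; is a franchise of a national chain → Municipal Authorization required.
8. closes midnight, after 10:00 PM; vehicles 30 < 40 → Compliance Authorization not required.

Municipal Authorization, Regulatory License, Trade License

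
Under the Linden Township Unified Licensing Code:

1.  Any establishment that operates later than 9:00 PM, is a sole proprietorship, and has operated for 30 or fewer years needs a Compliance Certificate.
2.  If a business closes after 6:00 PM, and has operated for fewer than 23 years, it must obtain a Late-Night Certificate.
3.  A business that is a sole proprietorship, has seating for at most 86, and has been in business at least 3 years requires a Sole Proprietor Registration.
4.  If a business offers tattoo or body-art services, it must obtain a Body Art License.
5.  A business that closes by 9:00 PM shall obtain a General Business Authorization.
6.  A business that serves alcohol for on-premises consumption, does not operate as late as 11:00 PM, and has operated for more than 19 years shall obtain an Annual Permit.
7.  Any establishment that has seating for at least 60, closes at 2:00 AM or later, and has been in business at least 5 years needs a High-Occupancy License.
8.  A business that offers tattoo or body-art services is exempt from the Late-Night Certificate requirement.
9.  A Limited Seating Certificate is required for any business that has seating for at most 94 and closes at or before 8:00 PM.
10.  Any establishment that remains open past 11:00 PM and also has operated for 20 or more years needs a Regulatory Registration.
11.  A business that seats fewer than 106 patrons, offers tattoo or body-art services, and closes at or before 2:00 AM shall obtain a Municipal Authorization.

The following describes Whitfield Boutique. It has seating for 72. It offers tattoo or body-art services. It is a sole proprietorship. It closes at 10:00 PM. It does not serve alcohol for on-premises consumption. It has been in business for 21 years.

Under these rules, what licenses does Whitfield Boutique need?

Body Art License, Compliance Certificate, Municipal Authorization, Sole Proprietor Registration

1. closes 10:00 PM, after 9:00 PM; is a sole proprietorship; years in business 21 ≤ 30 → Compliance Certificate required.
2. closes 10:00 PM, after 6:00 PM; years in business 21 < 23 → Late-Night Certificate required.
3. is a sole proprietorship; seating 72 ≤ 86; years in business 21 ≥ 3 → Sole Proprietor Registration required.
4. offers tattoo or body-art services → Body Art License required.
5. closes 10:00 PM, after 9:00 PM → General Business Authorization not required.
6. does not serve alcohol for on-premises consumption; closes 10:00 PM, at/before 11:00 PM; years in business 21 > 19 → Annual Permit not required.
7. seating 72 ≥ 60; closes 10:00 PM, at/before 2:00 AM; years in business 21 ≥ 5 → High-Occupancy License not required.
8. offers tattoo or body-art services → exempt from Late-Night Certificate.
9. seating 72 ≤ 94; closes 10:00 PM, after 8:00 PM → Limited Seating Certificate not required.
10. closes 10:00 PM, at/before 11:00 PM; years in business 21 ≥ 20 → Regulatory Registration not required.
11. seating 72 < 106; offers tattoo or body-art services; closes 10:00 PM, at/before 2:00 AM → Municipal Authorization required.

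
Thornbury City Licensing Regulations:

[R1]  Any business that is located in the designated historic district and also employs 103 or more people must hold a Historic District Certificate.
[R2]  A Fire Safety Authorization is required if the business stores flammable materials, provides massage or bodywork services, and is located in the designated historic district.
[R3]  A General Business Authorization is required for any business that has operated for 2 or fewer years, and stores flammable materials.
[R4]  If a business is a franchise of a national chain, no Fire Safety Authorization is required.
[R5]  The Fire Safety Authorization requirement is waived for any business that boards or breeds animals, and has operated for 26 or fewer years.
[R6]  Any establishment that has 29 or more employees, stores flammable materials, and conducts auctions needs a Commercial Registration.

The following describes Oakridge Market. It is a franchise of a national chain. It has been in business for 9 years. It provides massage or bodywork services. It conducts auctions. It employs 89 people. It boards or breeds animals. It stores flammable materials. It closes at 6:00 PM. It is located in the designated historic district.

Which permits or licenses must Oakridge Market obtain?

[R1] is located in the designated historic district; employees 89 < 103 → Historic District Certificate not required.
[R2] stores flammable materials; provides massage or bodywork services; is located in the designated historic district → Fire Safety Authorization required.
[R3] years in business 9 > 2; stores flammable materials → General Business Authorization not required.
[R4] is a franchise of a national chain → exempt from Fire Safety Authorization.
[R5] boards or breeds animals; years in business 9 ≤ 26 → exempt from Fire Safety Authorization.
[R6] employees 89 ≥ 29; stores flammable materials; conducts auctions → Commercial Registration required.

Commercial Registration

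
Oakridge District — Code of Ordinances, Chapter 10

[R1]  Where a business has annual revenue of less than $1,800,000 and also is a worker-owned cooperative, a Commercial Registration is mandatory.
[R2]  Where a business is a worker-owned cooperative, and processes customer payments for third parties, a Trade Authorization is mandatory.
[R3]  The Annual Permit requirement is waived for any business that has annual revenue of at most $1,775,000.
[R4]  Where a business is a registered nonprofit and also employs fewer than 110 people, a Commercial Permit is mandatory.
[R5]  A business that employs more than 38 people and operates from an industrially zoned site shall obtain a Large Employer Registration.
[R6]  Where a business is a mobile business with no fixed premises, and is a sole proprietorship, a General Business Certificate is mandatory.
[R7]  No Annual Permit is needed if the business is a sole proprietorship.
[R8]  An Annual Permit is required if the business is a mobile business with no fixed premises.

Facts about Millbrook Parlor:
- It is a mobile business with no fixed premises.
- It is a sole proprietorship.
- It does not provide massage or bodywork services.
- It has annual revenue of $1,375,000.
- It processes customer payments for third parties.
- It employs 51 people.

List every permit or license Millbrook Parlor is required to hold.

[R1] revenue $1,375,000 < $1,800,000; is a sole proprietorship (not: is a worker-owned cooperative) → Commercial Registration not required.
[R2] is a sole proprietorship (not: is a worker-owned cooperative); processes customer payments for third parties → Trade Authorization not required.
[R3] revenue $1,375,000 ≤ $1,775,000 → exempt from Annual Permit.
[R4] is a sole proprietorship (not: is a registered nonprofit); employees 51 < 110 → Commercial Permit not required.
[R5] employees 51 > 38; is a mobile business with no fixed premises (not: operates from an industrially zoned site) → Large Employer Registration not required.
[R6] is a mobile business with no fixed premises; is a sole proprietorship → General Business Certificate required.
[R7] is a sole proprietorship → exempt from Annual Permit.
[R8] is a mobile business with no fixed premises → Annual Permit required.

General Business Certificate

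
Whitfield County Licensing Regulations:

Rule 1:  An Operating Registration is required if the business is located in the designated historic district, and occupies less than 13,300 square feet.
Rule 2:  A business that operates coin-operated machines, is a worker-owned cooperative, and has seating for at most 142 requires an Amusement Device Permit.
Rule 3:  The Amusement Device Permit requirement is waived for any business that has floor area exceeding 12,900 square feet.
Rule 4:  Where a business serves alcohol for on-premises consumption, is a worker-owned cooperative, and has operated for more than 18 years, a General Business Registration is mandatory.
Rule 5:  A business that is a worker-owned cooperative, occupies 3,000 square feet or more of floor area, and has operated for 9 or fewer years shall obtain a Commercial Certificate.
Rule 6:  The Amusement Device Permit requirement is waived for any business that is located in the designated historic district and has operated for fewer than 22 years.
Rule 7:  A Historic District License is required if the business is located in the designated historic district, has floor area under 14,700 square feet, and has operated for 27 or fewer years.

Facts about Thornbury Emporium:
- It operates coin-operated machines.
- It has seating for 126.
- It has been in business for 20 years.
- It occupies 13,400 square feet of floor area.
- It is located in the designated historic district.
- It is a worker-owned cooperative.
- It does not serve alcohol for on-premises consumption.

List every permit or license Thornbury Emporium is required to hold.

Rule 1: is located in the designated historic district; floor area 13,400 square feet ≥ 13,300 square feet → Operating Registration not required.
Rule 2: operates coin-operated machines; is a worker-owned cooperative; seating 126 ≤ 142 → Amusement Device Permit required.
Rule 3: floor area 13,400 square feet > 12,900 square feet → exempt from Amusement Device Permit.
Rule 4: does not serve alcohol for on-premises consumption; is a worker-owned cooperative; years in business 20 > 18 → General Business Registration not required.
Rule 5: is a worker-owned cooperative; floor area 13,400 square feet ≥ 3,000 square feet; years in business 20 > 9 → Commercial Certificate not required.
Rule 6: is located in the designated historic district; years in business 20 < 22 → exempt from Amusement Device Permit.
Rule 7: is located in the designated historic district; floor area 13,400 square feet < 14,700 square feet; years in business 20 ≤ 27 → Historic District License required.

Historic District License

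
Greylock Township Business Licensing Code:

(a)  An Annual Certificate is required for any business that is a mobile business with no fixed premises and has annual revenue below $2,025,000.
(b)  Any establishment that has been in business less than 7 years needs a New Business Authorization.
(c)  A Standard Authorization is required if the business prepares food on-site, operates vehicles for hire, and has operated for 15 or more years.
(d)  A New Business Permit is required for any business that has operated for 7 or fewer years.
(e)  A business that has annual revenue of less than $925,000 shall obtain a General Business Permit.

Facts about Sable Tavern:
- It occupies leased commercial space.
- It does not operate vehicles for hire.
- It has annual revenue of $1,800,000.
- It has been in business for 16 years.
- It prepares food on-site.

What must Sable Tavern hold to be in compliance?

(a) occupies leased commercial space (not: is a mobile business with no fixed premises); revenue $1,800,000 < $2,025,000 → Annual Certificate not required.
(b) years in business 16 ≥ 7 → New Business Authorization not required.
(c) prepares food on-site; does not operate vehicles for hire; years in business 16 ≥ 15 → Standard Authorization not required.
(d) years in business 16 > 7 → New Business Permit not required.
(e) revenue $1,800,000 ≥ $925,000 → General Business Permit not required.

None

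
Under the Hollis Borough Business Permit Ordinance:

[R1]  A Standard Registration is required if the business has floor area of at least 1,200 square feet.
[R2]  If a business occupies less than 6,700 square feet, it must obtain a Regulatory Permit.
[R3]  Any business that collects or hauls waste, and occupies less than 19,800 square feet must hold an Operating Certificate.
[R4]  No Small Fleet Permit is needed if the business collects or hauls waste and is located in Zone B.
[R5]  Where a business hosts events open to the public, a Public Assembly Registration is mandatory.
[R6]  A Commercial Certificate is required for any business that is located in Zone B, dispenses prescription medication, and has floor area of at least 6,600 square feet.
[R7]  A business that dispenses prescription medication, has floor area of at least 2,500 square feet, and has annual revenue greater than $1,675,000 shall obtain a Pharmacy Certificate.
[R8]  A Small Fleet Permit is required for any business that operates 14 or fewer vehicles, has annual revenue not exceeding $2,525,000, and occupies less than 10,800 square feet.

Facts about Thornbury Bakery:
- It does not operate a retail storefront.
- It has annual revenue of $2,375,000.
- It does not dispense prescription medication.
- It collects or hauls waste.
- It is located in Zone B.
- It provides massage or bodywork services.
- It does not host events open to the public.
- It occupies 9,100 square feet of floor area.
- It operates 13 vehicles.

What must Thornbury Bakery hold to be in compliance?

[R1] floor area 9,100 square feet ≥ 1,200 square feet → Standard Registration required.
[R2] floor area 9,100 square feet ≥ 6,700 square feet → Regulatory Permit not required.
[R3] collects or hauls waste; floor area 9,100 square feet < 19,800 square feet → Operating Certificate required.
[R4] collects or hauls waste; is located in Zone B → exempt from Small Fleet Permit.
[R5] does not host events open to the public → Public Assembly Registration not required.
[R6] is located in Zone B; does not dispense prescription medication; floor area 9,100 square feet ≥ 6,600 square feet → Commercial Certificate not required.
[R7] does not dispense prescription medication; floor area 9,100 square feet ≥ 2,500 square feet; revenue $2,375,000 > $1,675,000 → Pharmacy Certificate not required.
[R8] vehicles 13 ≤ 14; revenue $2,375,000 ≤ $2,525,000; floor area 9,100 square feet < 10,800 square feet → Small Fleet Permit required.

Operating Certificate, Standard Registration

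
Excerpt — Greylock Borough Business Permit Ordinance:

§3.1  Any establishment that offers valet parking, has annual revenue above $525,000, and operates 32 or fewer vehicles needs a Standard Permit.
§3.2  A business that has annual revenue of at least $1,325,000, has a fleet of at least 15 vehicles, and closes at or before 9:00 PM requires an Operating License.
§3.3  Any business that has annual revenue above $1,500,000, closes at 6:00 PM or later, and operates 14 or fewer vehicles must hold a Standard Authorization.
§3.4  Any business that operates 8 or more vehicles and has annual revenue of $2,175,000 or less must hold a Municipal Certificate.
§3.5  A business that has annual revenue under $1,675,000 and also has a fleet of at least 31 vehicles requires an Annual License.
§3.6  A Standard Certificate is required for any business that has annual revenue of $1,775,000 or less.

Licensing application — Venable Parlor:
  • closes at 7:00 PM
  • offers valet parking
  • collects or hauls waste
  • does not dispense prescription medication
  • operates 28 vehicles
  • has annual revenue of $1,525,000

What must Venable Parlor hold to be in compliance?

Municipal Certificate, Operating License, Standard Certificate, Standard Permit

§3.1 offers valet parking; revenue $1,525,000 > $525,000; vehicles 28 ≤ 32 → Standard Permit required.
§3.2 revenue $1,525,000 ≥ $1,325,000; vehicles 28 ≥ 15; closes 7:00 PM, at/before 9:00 PM → Operating License required.
§3.3 revenue $1,525,000 > $1,500,000; closes 7:00 PM, after 6:00 PM; vehicles 28 > 14 → Standard Authorization not required.
§3.4 vehicles 28 ≥ 8; revenue $1,525,000 ≤ $2,175,000 → Municipal Certificate required.
§3.5 revenue $1,525,000 < $1,675,000; vehicles 28 < 31 → Annual License not required.
§3.6 revenue $1,525,000 ≤ $1,775,000 → Standard Certificate required.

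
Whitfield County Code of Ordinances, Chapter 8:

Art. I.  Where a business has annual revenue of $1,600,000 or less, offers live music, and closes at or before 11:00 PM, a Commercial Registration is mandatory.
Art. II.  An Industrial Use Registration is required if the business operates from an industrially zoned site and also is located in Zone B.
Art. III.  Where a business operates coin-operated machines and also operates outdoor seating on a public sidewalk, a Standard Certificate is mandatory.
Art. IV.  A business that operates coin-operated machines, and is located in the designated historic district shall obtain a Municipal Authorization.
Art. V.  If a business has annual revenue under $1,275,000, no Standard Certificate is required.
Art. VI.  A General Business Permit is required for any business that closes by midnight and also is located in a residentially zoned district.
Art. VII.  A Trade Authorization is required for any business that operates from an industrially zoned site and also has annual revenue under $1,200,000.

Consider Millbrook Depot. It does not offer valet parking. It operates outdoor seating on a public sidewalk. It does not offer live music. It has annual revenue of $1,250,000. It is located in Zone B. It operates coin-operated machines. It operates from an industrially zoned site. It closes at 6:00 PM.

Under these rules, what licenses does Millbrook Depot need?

Art. I. revenue $1,250,000 ≤ $1,600,000; does not offer live music; closes 6:00 PM, at/before 11:00 PM → Commercial Registration not required.
Art. II. operates from an industrially zoned site; is located in Zone B → Industrial Use Registration required.
Art. III. operates coin-operated machines; operates outdoor seating on a public sidewalk → Standard Certificate required.
Art. IV. operates coin-operated machines; is located in Zone B (not: is located in the designated historic district) → Municipal Authorization not required.
Art. V. revenue $1,250,000 < $1,275,000 → exempt from Standard Certificate.
Art. VI. closes 6:00 PM, at/before midnight; is located in Zone B (not: is located in a residentially zoned district) → General Business Permit not required.
Art. VII. operates from an industrially zoned site; revenue $1,250,000 ≥ $1,200,000 → Trade Authorization not required.

Industrial Use Registration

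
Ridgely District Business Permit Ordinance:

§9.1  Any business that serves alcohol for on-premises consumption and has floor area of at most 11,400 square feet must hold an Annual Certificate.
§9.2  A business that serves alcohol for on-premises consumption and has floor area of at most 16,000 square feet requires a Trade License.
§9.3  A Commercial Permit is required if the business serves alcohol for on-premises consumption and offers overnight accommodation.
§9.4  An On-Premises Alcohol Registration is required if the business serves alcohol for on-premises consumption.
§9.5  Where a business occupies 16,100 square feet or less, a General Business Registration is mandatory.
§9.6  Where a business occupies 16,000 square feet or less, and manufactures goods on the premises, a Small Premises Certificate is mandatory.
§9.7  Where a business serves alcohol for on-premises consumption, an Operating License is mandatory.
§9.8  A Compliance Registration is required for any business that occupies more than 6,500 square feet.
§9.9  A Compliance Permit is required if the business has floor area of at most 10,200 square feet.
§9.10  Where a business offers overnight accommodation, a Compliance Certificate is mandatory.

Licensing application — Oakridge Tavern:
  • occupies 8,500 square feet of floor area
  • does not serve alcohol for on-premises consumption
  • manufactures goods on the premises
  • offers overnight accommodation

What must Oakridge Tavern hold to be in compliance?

Compliance Certificate, Compliance Permit, Compliance Registration, General Business Registration, Small Premises Certificate

§9.1 does not serve alcohol for on-premises consumption; floor area 8,500 square feet ≤ 11,400 square feet → Annual Certificate not required.
§9.2 does not serve alcohol for on-premises consumption; floor area 8,500 square feet ≤ 16,000 square feet → Trade License not required.
§9.3 does not serve alcohol for on-premises consumption; offers overnight accommodation → Commercial Permit not required.
§9.4 does not serve alcohol for on-premises consumption → On-Premises Alcohol Registration not required.
§9.5 floor area 8,500 square feet ≤ 16,100 square feet → General Business Registration required.
§9.6 floor area 8,500 square feet ≤ 16,000 square feet; manufactures goods on the premises → Small Premises Certificate required.
§9.7 does not serve alcohol for on-premises consumption → Operating License not required.
§9.8 floor area 8,500 square feet > 6,500 square feet → Compliance Registration required.
§9.9 floor area 8,500 square feet ≤ 10,200 square feet → Compliance Permit required.
§9.10 offers overnight accommodation → Compliance Certificate required.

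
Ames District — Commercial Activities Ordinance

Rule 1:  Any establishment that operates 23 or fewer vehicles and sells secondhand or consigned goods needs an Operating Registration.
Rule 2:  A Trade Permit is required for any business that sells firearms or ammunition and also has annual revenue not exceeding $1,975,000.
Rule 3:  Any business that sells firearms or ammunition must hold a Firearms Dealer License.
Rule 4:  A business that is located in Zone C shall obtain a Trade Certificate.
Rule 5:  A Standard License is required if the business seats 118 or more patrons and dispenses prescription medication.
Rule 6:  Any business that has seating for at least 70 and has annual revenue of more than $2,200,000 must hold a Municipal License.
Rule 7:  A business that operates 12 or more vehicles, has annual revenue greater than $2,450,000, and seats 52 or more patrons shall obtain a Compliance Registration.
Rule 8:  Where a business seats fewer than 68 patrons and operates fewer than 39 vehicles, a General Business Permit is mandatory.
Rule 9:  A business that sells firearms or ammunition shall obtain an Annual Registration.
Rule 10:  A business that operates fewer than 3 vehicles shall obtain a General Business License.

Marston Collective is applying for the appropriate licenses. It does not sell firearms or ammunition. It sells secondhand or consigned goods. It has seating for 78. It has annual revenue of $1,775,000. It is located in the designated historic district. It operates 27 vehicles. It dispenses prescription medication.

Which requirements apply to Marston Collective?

None

Rule 1: vehicles 27 > 23; sells secondhand or consigned goods → Operating Registration not required.
Rule 2: does not sell firearms or ammunition; revenue $1,775,000 ≤ $1,975,000 → Trade Permit not required.
Rule 3: does not sell firearms or ammunition → Firearms Dealer License not required.
Rule 4: is located in the designated historic district (not: is located in Zone C) → Trade Certificate not required.
Rule 5: seating 78 < 118; dispenses prescription medication → Standard License not required.
Rule 6: seating 78 ≥ 70; revenue $1,775,000 ≤ $2,200,000 → Municipal License not required.
Rule 7: vehicles 27 ≥ 12; revenue $1,775,000 ≤ $2,450,000; seating 78 ≥ 52 → Compliance Registration not required.
Rule 8: seating 78 ≥ 68; vehicles 27 < 39 → General Business Permit not required.
Rule 9: does not sell firearms or ammunition → Annual Registration not required.
Rule 10: vehicles 27 ≥ 3 → General Business License not required.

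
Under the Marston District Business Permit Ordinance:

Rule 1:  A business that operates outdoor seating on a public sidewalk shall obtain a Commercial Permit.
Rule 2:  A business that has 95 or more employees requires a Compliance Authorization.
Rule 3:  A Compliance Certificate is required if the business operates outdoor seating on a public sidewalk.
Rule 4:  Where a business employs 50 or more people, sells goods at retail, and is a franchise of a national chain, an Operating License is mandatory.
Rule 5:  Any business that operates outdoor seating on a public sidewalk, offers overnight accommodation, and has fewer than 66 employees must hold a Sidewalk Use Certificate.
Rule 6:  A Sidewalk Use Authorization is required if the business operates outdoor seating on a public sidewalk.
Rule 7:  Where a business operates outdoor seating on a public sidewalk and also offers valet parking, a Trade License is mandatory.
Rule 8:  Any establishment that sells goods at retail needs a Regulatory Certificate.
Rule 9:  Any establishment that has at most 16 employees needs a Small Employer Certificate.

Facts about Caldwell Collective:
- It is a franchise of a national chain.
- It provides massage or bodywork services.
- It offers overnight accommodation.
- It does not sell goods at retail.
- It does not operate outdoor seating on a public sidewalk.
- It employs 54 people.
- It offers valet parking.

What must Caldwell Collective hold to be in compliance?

Rule 1: does not operate outdoor seating on a public sidewalk → Commercial Permit not required.
Rule 2: employees 54 < 95 → Compliance Authorization not required.
Rule 3: does not operate outdoor seating on a public sidewalk → Compliance Certificate not required.
Rule 4: employees 54 ≥ 50; does not sell goods at retail; is a franchise of a national chain → Operating License not required.
Rule 5: does not operate outdoor seating on a public sidewalk; offers overnight accommodation; employees 54 < 66 → Sidewalk Use Certificate not required.
Rule 6: does not operate outdoor seating on a public sidewalk → Sidewalk Use Authorization not required.
Rule 7: does not operate outdoor seating on a public sidewalk; offers valet parking → Trade License not required.
Rule 8: does not sell goods at retail → Regulatory Certificate not required.
Rule 9: employees 54 > 16 → Small Employer Certificate not required.

None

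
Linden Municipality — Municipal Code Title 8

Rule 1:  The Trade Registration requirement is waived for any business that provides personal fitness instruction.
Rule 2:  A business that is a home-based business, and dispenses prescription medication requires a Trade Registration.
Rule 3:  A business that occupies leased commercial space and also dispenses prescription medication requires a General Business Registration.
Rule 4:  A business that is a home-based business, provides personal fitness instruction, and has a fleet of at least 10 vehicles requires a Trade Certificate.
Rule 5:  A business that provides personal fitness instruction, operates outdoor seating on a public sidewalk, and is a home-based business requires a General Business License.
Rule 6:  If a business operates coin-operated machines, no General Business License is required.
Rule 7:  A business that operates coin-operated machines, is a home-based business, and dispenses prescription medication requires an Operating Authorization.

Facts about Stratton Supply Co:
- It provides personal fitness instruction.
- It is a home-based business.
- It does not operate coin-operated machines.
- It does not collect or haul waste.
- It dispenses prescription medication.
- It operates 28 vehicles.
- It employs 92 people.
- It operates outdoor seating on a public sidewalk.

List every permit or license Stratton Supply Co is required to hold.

General Business License, Trade Certificate

Rule 1: provides personal fitness instruction → exempt from Trade Registration.
Rule 2: is a home-based business; dispenses prescription medication → Trade Registration required.
Rule 3: is a home-based business (not: occupies leased commercial space); dispenses prescription medication → General Business Registration not required.
Rule 4: is a home-based business; provides personal fitness instruction; vehicles 28 ≥ 10 → Trade Certificate required.
Rule 5: provides personal fitness instruction; operates outdoor seating on a public sidewalk; is a home-based business → General Business License required.
Rule 6: does not operate coin-operated machines → General Business License exemption does not apply.
Rule 7: does not operate coin-operated machines; is a home-based business; dispenses prescription medication → Operating Authorization not required.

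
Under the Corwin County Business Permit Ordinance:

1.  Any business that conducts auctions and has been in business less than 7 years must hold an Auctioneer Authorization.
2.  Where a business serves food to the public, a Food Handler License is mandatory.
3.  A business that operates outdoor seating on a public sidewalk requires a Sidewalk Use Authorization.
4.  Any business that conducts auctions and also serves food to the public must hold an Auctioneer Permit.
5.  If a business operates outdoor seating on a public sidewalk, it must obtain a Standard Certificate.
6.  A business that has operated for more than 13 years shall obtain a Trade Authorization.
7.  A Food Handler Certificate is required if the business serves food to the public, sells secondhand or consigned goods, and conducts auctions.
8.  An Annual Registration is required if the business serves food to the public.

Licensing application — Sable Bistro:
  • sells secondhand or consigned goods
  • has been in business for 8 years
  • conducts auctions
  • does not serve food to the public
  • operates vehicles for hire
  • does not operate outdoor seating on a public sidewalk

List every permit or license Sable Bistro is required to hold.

None

1. conducts auctions; years in business 8 ≥ 7 → Auctioneer Authorization not required.
2. does not serve food to the public → Food Handler License not required.
3. does not operate outdoor seating on a public sidewalk → Sidewalk Use Authorization not required.
4. conducts auctions; does not serve food to the public → Auctioneer Permit not required.
5. does not operate outdoor seating on a public sidewalk → Standard Certificate not required.
6. years in business 8 ≤ 13 → Trade Authorization not required.
7. does not serve food to the public; sells secondhand or consigned goods; conducts auctions → Food Handler Certificate not required.
8. does not serve food to the public → Annual Registration not required.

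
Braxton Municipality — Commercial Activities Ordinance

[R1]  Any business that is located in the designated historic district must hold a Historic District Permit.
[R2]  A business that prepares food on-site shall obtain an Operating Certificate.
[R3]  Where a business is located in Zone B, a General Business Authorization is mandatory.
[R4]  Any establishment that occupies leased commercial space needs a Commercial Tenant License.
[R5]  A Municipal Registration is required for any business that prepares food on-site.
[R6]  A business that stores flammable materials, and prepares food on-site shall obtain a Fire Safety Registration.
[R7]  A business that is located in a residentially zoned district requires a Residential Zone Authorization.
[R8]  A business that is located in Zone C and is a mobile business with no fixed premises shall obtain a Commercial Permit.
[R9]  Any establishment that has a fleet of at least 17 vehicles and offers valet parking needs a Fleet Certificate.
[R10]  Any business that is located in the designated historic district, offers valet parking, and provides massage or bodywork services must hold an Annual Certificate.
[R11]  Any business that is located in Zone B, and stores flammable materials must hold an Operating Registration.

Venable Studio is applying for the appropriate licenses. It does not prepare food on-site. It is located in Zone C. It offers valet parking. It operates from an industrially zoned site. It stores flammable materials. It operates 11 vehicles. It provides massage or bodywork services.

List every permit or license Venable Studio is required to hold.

None

[R1] is located in Zone C (not: is located in the designated historic district) → Historic District Permit not required.
[R2] does not prepare food on-site → Operating Certificate not required.
[R3] is located in Zone C (not: is located in Zone B) → General Business Authorization not required.
[R4] operates from an industrially zoned site (not: occupies leased commercial space) → Commercial Tenant License not required.
[R5] does not prepare food on-site → Municipal Registration not required.
[R6] stores flammable materials; does not prepare food on-site → Fire Safety Registration not required.
[R7] is located in Zone C (not: is located in a residentially zoned district) → Residential Zone Authorization not required.
[R8] is located in Zone C; operates from an industrially zoned site (not: is a mobile business with no fixed premises) → Commercial Permit not required.
[R9] vehicles 11 < 17; offers valet parking → Fleet Certificate not required.
[R10] is located in Zone C (not: is located in the designated historic district); offers valet parking; provides massage or bodywork services → Annual Certificate not required.
[R11] is located in Zone C (not: is located in Zone B); stores flammable materials → Operating Registration not required.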